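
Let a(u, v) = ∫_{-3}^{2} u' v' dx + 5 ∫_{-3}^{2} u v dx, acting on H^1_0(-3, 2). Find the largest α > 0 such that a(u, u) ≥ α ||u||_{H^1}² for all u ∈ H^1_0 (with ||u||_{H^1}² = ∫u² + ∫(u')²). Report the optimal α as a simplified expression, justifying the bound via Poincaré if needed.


α = 1

Coercivity of a(·,·) on H^1_0(-3, 2) means a(u, u) ≥ α ||u||_{H^1}² for every u ∈ H^1_0.
The interval has length L = 5, and Poincaré/coercivity depend only on L. Here a(u, u) = ∫(u')² + (5)·∫u².
Here c = 5 ≥ 1, so a(u,u) = ∫(u')² + c∫u² ≥ ∫(u')² + ∫u² = ||u||_{H^1}², i.e. α = 1 works. No larger α is possible: a(u,u) ≥ α||u||_{H^1}² means (1−α)∫(u')² ≥ (α−c)∫u², and for the modes u_n = sin(nπ(x−x₀)/L) (x₀ the left endpoint) one has ∫u_n²/∫(u_n')² = (L/(nπ))² → 0, so a(u_n,u_n)/||u_n||_{H^1}² → 1. Hence the optimal constant is α = 1.
Therefore α = 1.


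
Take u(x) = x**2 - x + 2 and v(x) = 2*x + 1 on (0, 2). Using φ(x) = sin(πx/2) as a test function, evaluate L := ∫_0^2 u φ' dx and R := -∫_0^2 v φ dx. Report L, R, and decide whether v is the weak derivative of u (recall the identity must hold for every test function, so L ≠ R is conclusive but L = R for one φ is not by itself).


LHS = -4/π, RHS = -12/π. No, v is not the weak derivative of u.

u(x) = x**2 - x + 2, classical derivative u'(x) = 2*x - 1.
φ(x) = sin(πx/2), so φ'(x) = π*cos(π*x/2)/2.
Note φ(0) = φ(2) = 0, so the boundary term u·φ vanishes.
LHS = ∫_0^2 u(x) φ'(x) dx = ∫_0^2 (π*x^2*cos(π*x/2)/2 - π*x*cos(π*x/2)/2 + π*cos(π*x/2)) dx. Term by term:
  ∫_0^2 π*cos(π*x/2) dx = 0;  ∫_0^2 π*x^2*cos(π*x/2)/2 dx = -8/π;  ∫_0^2 -π*x*cos(π*x/2)/2 dx = 4/π.
Sum: 0 − 8/π + 4/π = -4/π.
So LHS = -4/π.
∫_0^2 v(x) φ(x) dx = ∫_0^2 (2*x*sin(π*x/2) + sin(π*x/2)) dx. Term by term:
  ∫_0^2 2*x*sin(π*x/2) dx = 8/π;  ∫_0^2 sin(π*x/2) dx = 4/π.
Sum: 8/π + 4/π = 12/π.
So RHS = -∫_0^2 v(x) φ(x) dx = -12/π.
LHS − RHS = 8/π ≠ 0, so the identity fails.
(For a valid weak derivative the identity must hold for EVERY test function, in particular this one. The failure shows v is NOT the weak derivative of u.)
Correct weak derivative would be u'(x) = 2*x - 1.


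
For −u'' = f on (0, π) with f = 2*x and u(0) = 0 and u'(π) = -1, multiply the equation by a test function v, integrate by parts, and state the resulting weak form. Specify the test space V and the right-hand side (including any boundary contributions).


V = {v ∈ H^1(0, π) : v(0) = 0} (test functions vanish at x = 0 where u is specified); weak form: ∫_0^π u'v' dx = ∫_0^π (2*x) v dx − v(π) for all v ∈ V.

Multiply both sides by a test function v and integrate from 0 to π:
  ∫_0^π −u''(x) v(x) dx = ∫_0^π f(x) v(x) dx.
Integrate the LHS by parts once:
  ∫_0^π −u'' v dx = −[u'(x) v(x)]_0^π + ∫_0^π u'(x) v'(x) dx.
Thus ∫_0^π u'(x) v'(x) dx = ∫_0^π f(x) v(x) dx + [u'(x) v(x)]_0^π.
Choose V so that boundary terms are either known or forced to vanish.
Mixed BC: u(0) = 0 (Dirichlet) and u'(π) = -1 (Neumann). Define V = {v ∈ H^1(0, π) : v(0) = 0}. Then [u' v]_0^π = u'(π)·v(π) − u'(0)·0 = − v(π).
Weak formulation: find u (satisfying any essential BC) such that ∫_0^π u'(x) v'(x) dx = ∫_0^π f v dx − v(π) for all v ∈ V (Dirichlet at 0 absorbed into V; Neumann datum at x = π contributes the boundary term).
Substituting f(x) = 2*x, the right-hand side is ∫_0^π (2*x) v dx − v(π).


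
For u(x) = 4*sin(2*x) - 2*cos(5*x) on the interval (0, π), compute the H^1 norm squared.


||u||_{H^1(0,π)}^2 = 1664/21 + 92*π

u'(x) = 10*sin(5*x) + 8*cos(2*x).
Expand u² and (u')² and integrate term by term on (0, π), using: for integers n ≥ 1, ∫_0^π sin²(nx) dx = ∫_0^π cos²(nx) dx = π/2; for n ≠ n', ∫_0^π sin(nx)sin(n'x) dx = ∫_0^π cos(nx)cos(n'x) dx = 0; and by product-to-sum, ∫_0^π sin(nx)cos(n'x) dx = ½∫_0^π [sin((n+n')x) + sin((n−n')x)] dx, which is 0 when n+n' is even and 2n/(n²−n'²) when n+n' is odd (it need not vanish on (0, π)).
  u² squared terms: (-2)²·∫cos(5x)² dx = 4·π/2 = 2*π;  (4)²·∫sin(2x)² dx = 16·π/2 = 8*π.
  u² cross terms: 2·(-2)·(4)·∫cos(5x)·sin(2x) dx = -16·(-4/21) = 64/21.
  So ∫_0^π u² dx = 2*π + 8*π + 64/21 = 64/21 + 10*π.
  (u')² squared terms: (8)²·∫cos(2x)² dx = 64·π/2 = 32*π;  (10)²·∫sin(5x)² dx = 100·π/2 = 50*π.
  (u')² cross terms: 2·(8)·(10)·∫cos(2x)·sin(5x) dx = 160·(10/21) = 1600/21.
  So ∫_0^π (u')² dx = 32*π + 50*π + 1600/21 = 1600/21 + 82*π.
||u||_{H^1}^2 = (64/21 + 10*π) + (1600/21 + 82*π) = 1664/21 + 92*π.


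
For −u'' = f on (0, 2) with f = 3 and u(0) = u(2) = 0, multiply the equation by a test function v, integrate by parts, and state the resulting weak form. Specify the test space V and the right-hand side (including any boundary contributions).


V = H^1_0(0, 2) (so v(0) = v(2) = 0); weak form: ∫_0^2 u'v' dx = ∫_0^2 (3) v dx for all v ∈ V.

Multiply both sides by a test function v and integrate from 0 to 2:
  ∫_0^2 −u''(x) v(x) dx = ∫_0^2 f(x) v(x) dx.
Integrate the LHS by parts once:
  ∫_0^2 −u'' v dx = −[u'(x) v(x)]_0^2 + ∫_0^2 u'(x) v'(x) dx.
Thus ∫_0^2 u'(x) v'(x) dx = ∫_0^2 f(x) v(x) dx + [u'(x) v(x)]_0^2.
Choose V so that boundary terms are either known or forced to vanish.
u is Dirichlet: u(0) = u(2) = 0. Let V = H^1_0(0, 2); then v(0) = v(2) = 0, and [u' v]_0^2 = 0.
Weak formulation: find u (satisfying any essential BC) such that ∫_0^2 u'(x) v'(x) dx = ∫_0^2 f v dx for all v ∈ V.
Substituting f(x) = 3, the right-hand side is ∫_0^2 (3) v dx.


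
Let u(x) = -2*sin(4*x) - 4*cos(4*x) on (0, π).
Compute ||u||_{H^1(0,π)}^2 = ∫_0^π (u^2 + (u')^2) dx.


||u||_{H^1(0,π)}^2 = 170*π

u'(x) = 16*sin(4*x) - 8*cos(4*x).
Expand u² and (u')² and integrate term by term on (0, π), using: for integers n ≥ 1, ∫_0^π sin²(nx) dx = ∫_0^π cos²(nx) dx = π/2; for n ≠ n', ∫_0^π sin(nx)sin(n'x) dx = ∫_0^π cos(nx)cos(n'x) dx = 0; and by product-to-sum, ∫_0^π sin(nx)cos(n'x) dx = ½∫_0^π [sin((n+n')x) + sin((n−n')x)] dx, which is 0 when n+n' is even and 2n/(n²−n'²) when n+n' is odd (it need not vanish on (0, π)).
  u² squared terms: (-4)²·∫cos(4x)² dx = 16·π/2 = 8*π;  (-2)²·∫sin(4x)² dx = 4·π/2 = 2*π.
  u² cross terms: 2·(-4)·(-2)·∫cos(4x)·sin(4x) dx = 16·(0) = 0.
  So ∫_0^π u² dx = 8*π + 2*π + 0 = 10*π.
  (u')² squared terms: (-8)²·∫cos(4x)² dx = 64·π/2 = 32*π;  (16)²·∫sin(4x)² dx = 256·π/2 = 128*π.
  (u')² cross terms: 2·(-8)·(16)·∫cos(4x)·sin(4x) dx = -256·(0) = 0.
  So ∫_0^π (u')² dx = 32*π + 128*π + 0 = 160*π.
||u||_{H^1}^2 = (10*π) + (160*π) = 170*π.


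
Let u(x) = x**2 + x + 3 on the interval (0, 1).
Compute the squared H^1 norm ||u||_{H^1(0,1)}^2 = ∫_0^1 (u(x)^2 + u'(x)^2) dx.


||u||_{H^1}^2 = 581/30

The H^1 norm (squared) on an interval (0, L) is
  ||u||_{H^1}^2 = ∫_0^L u(x)^2 dx + ∫_0^L u'(x)^2 dx.
Compute u'(x) = 2*x + 1.
Then u(x)^2 = x**4 + 2*x**3 + 7*x**2 + 6*x + 9 and u'(x)^2 = 4*x**2 + 4*x + 1.
Integrate each monomial from 0 to 1 using ∫_0^1 c·x^n dx = c·1^(n+1)/(n+1):
  ∫_0^1 u(x)^2 dx = ∫_0^1 (x^4 + 2*x^3 + 7*x^2 + 6*x + 9) dx. Term by term:
    ∫_0^1 x^4 dx = 1/5;  ∫_0^1 2*x^3 dx = 1/2;  ∫_0^1 7*x^2 dx = 7/3;
    ∫_0^1 6*x dx = 3;  ∫_0^1 9 dx = 9.
  Sum: 1/5 + 1/2 + 7/3 + 3 + 9 = 451/30.
  ∫_0^1 u'(x)^2 dx = ∫_0^1 (4*x^2 + 4*x + 1) dx. Term by term:
    ∫_0^1 4*x^2 dx = 4/3;  ∫_0^1 4*x dx = 2;  ∫_0^1 1 dx = 1.
  Sum: 4/3 + 2 + 1 = 13/3.
Adding: ||u||_{H^1}^2 = 451/30 + 13/3 = 581/30.


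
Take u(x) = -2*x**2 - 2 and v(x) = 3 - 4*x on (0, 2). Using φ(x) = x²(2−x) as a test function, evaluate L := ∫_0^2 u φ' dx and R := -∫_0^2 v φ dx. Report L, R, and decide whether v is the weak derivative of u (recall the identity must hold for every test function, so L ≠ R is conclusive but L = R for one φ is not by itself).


LHS = 32/5, RHS = 12/5. No, v is not the weak derivative of u.

u(x) = -2*x**2 - 2, classical derivative u'(x) = -4*x.
φ(x) = x²(2−x), so φ'(x) = x*(4 - 3*x).
Note φ(0) = φ(2) = 0, so the boundary term u·φ vanishes.
LHS = ∫_0^2 u(x) φ'(x) dx = ∫_0^2 (6*x^4 - 8*x^3 + 6*x^2 - 8*x) dx. Term by term:
  ∫_0^2 6*x^4 dx = 192/5;  ∫_0^2 -8*x^3 dx = -32;  ∫_0^2 6*x^2 dx = 16;
  ∫_0^2 -8*x dx = -16.
Sum: 192/5 − 32 + 16 − 16 = 32/5.
So LHS = 32/5.
∫_0^2 v(x) φ(x) dx = ∫_0^2 (4*x^4 - 11*x^3 + 6*x^2) dx. Term by term:
  ∫_0^2 4*x^4 dx = 128/5;  ∫_0^2 -11*x^3 dx = -44;  ∫_0^2 6*x^2 dx = 16.
Sum: 128/5 − 44 + 16 = -12/5.
So RHS = -∫_0^2 v(x) φ(x) dx = 12/5.
LHS − RHS = 4 ≠ 0, so the identity fails.
(For a valid weak derivative the identity must hold for EVERY test function, in particular this one. The failure shows v is NOT the weak derivative of u.)
Correct weak derivative would be u'(x) = -4*x.


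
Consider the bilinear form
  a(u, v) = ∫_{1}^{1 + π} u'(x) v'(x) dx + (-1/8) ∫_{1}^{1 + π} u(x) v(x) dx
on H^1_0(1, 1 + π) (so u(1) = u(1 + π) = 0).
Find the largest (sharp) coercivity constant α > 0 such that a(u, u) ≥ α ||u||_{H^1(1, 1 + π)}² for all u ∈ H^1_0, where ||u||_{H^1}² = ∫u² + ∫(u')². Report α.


α = 7/16

Coercivity of a(·,·) on H^1_0(1, 1 + π) means a(u, u) ≥ α ||u||_{H^1}² for every u ∈ H^1_0.
The interval has length L = π, and Poincaré/coercivity depend only on L. Here a(u, u) = ∫(u')² + (-1/8)·∫u².
Here c = -1/8 < 0 with |c| < (π/L)² = 1, so coercivity still holds. The condition a(u,u) ≥ α||u||_{H^1}² reads (1−α)∫(u')² ≥ (α−c)∫u². Any admissible α is ≤ 1 (rapidly oscillating u have ∫u²/∫(u')² → 0), and α = 1 would force 0 ≥ (1−c)∫u², impossible since c < 1; so 1−α > 0. By the sharp Poincaré inequality on H^1_0 of an interval of length L, ∫(u')² ≥ (π/L)²∫u² with equality for the first sine mode sin(π(x−x₀)/L) (x₀ the left endpoint), so the inequality holds for all u iff (1−α)(π/L)² ≥ α − c, i.e. α ≤ ((π/L)² + c)/((π/L)² + 1) = (1 + c(L/π)²)/(1 + (L/π)²). (Direct route, valid since c ≤ 0: Poincaré gives c∫u² ≥ c(L/π)²∫(u')², so a(u,u) ≥ (1 + c(L/π)²)∫(u')², while ||u||_{H^1}² ≤ (1 + (L/π)²)∫(u')²; dividing yields the same α.) With (π/L)² = 1 and c = -1/8, the largest admissible constant is α = ((π/L)² + c)/((π/L)² + 1).
Simplifying, α = 7/16.


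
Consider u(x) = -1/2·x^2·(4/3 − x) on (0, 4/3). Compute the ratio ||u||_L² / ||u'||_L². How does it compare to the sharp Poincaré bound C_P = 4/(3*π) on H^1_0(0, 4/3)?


||u||_L² / ||u'||_L² = 2*sqrt(14)/21 < C_P = 4/(3*π).

u(x) = -1/2·x^2·(4/3 − x), so u'(x) = x*(9*x - 8)/6.
u(x) = -1/2·x^2·(4/3 − x) vanishes at x = 0 and x = 4/3, so u ∈ H^1_0(0, 4/3). Differentiate via the product rule and integrate the resulting polynomials term by term.
  ∫_0^4/3 u² dx = ∫_0^4/3 (x^6/4 - 2*x^5/3 + 4*x^4/9) dx. Term by term:
    ∫_0^4/3 x^6/4 dx = 4096/15309;  ∫_0^4/3 -2*x^5/3 dx = -4096/6561;  ∫_0^4/3 4*x^4/9 dx = 4096/10935.
  Sum: 4096/15309 − 4096/6561 + 4096/10935 = 4096/229635.
  ∫_0^4/3 (u')² dx = ∫_0^4/3 (9*x^4/4 - 4*x^3 + 16*x^2/9) dx. Term by term:
    ∫_0^4/3 9*x^4/4 dx = 256/135;  ∫_0^4/3 -4*x^3 dx = -256/81;  ∫_0^4/3 16*x^2/9 dx = 1024/729.
  Sum: 256/135 − 256/81 + 1024/729 = 512/3645.
∫_0^4/3 u² dx = 4096/229635, so ||u||_L² = 64*sqrt(35)/2835.
∫_0^4/3 (u')² dx = 512/3645, so ||u'||_L² = 16*sqrt(10)/135.
Ratio ||u||_L² / ||u'||_L² = 2*sqrt(14)/21.
Sharp Poincaré constant on H^1_0(0, 4/3) is C_P = L/π = 4/(3*π), achieved by sin(3*π/4·x).
A polynomial bump cannot attain the sharp Poincaré constant (only the first sine eigenfunction does), so the ratio is strictly less than C_P, consistent with ||u||_L² ≤ C_P ||u'||_L².


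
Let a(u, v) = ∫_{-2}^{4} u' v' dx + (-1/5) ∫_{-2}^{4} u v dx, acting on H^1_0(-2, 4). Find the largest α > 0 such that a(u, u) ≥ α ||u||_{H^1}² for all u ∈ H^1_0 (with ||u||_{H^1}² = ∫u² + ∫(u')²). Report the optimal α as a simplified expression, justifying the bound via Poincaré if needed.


α = (-36/5 + π^2)/(π^2 + 36)

Coercivity of a(·,·) on H^1_0(-2, 4) means a(u, u) ≥ α ||u||_{H^1}² for every u ∈ H^1_0.
The interval has length L = 6, and Poincaré/coercivity depend only on L. Here a(u, u) = ∫(u')² + (-1/5)·∫u².
Here c = -1/5 < 0 with |c| < (π/L)² = π^2/36, so coercivity still holds. The condition a(u,u) ≥ α||u||_{H^1}² reads (1−α)∫(u')² ≥ (α−c)∫u². Any admissible α is ≤ 1 (rapidly oscillating u have ∫u²/∫(u')² → 0), and α = 1 would force 0 ≥ (1−c)∫u², impossible since c < 1; so 1−α > 0. By the sharp Poincaré inequality on H^1_0 of an interval of length L, ∫(u')² ≥ (π/L)²∫u² with equality for the first sine mode sin(π(x−x₀)/L) (x₀ the left endpoint), so the inequality holds for all u iff (1−α)(π/L)² ≥ α − c, i.e. α ≤ ((π/L)² + c)/((π/L)² + 1) = (1 + c(L/π)²)/(1 + (L/π)²). (Direct route, valid since c ≤ 0: Poincaré gives c∫u² ≥ c(L/π)²∫(u')², so a(u,u) ≥ (1 + c(L/π)²)∫(u')², while ||u||_{H^1}² ≤ (1 + (L/π)²)∫(u')²; dividing yields the same α.) With (π/L)² = π^2/36 and c = -1/5, the largest admissible constant is α = ((π/L)² + c)/((π/L)² + 1).
Simplifying, α = (-36/5 + π^2)/(π^2 + 36).


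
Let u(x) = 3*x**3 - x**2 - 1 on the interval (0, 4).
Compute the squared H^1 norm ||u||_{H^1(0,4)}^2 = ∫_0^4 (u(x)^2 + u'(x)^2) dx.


||u||_{H^1}^2 = 1092236/35

The H^1 norm (squared) on an interval (0, L) is
  ||u||_{H^1}^2 = ∫_0^L u(x)^2 dx + ∫_0^L u'(x)^2 dx.
Compute u'(x) = 9*x**2 - 2*x.
Then u(x)^2 = 9*x**6 - 6*x**5 + x**4 - 6*x**3 + 2*x**2 + 1 and u'(x)^2 = 81*x**4 - 36*x**3 + 4*x**2.
Integrate each monomial from 0 to 4 using ∫_0^4 c·x^n dx = c·4^(n+1)/(n+1):
  ∫_0^4 u(x)^2 dx = ∫_0^4 (9*x^6 - 6*x^5 + x^4 - 6*x^3 + 2*x^2 + 1) dx. Term by term:
    ∫_0^4 9*x^6 dx = 147456/7;  ∫_0^4 -6*x^5 dx = -4096;  ∫_0^4 x^4 dx = 1024/5;
    ∫_0^4 -6*x^3 dx = -384;  ∫_0^4 2*x^2 dx = 128/3;  ∫_0^4 1 dx = 4.
  Sum: 147456/7 − 4096 + 1024/5 − 384 + 128/3 + 4 = 1767844/105.
  ∫_0^4 u'(x)^2 dx = ∫_0^4 (81*x^4 - 36*x^3 + 4*x^2) dx. Term by term:
    ∫_0^4 81*x^4 dx = 82944/5;  ∫_0^4 -36*x^3 dx = -2304;  ∫_0^4 4*x^2 dx = 256/3.
  Sum: 82944/5 − 2304 + 256/3 = 215552/15.
Adding: ||u||_{H^1}^2 = 1767844/105 + 215552/15 = 1092236/35.


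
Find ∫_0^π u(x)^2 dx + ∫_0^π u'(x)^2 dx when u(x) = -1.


||u||_{H^1(0,π)}^2 = π

u'(x) = 0.
Expand u² and (u')² and integrate term by term on (0, π), using: for integers n ≥ 1, ∫_0^π sin²(nx) dx = ∫_0^π cos²(nx) dx = π/2; for n ≠ n', ∫_0^π sin(nx)sin(n'x) dx = ∫_0^π cos(nx)cos(n'x) dx = 0; and by product-to-sum, ∫_0^π sin(nx)cos(n'x) dx = ½∫_0^π [sin((n+n')x) + sin((n−n')x)] dx, which is 0 when n+n' is even and 2n/(n²−n'²) when n+n' is odd (it need not vanish on (0, π)). For the constant mode: ∫_0^π 1 dx = π, ∫_0^π cos(nx) dx = 0, ∫_0^π sin(nx) dx = (1−(−1)^n)/n.
  u² squared terms: (-1)²·∫1 dx = 1·π = π.
  So ∫_0^π u² dx = π.
  u' ≡ 0, so ∫_0^π (u')² dx = 0.
||u||_{H^1}^2 = (π) + (0) = π.


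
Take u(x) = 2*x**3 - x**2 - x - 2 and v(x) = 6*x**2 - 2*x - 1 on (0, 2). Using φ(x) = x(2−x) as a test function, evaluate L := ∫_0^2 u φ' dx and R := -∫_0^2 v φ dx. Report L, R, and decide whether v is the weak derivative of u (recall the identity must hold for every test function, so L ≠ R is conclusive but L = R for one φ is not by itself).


LHS = -28/5, RHS = -28/5. Yes, v = u' weakly.

u(x) = 2*x**3 - x**2 - x - 2, classical derivative u'(x) = 6*x**2 - 2*x - 1.
φ(x) = x(2−x), so φ'(x) = 2 - 2*x.
Note φ(0) = φ(2) = 0, so the boundary term u·φ vanishes.
LHS = ∫_0^2 u(x) φ'(x) dx = ∫_0^2 (-4*x^4 + 6*x^3 + 2*x - 4) dx. Term by term:
  ∫_0^2 -4*x^4 dx = -128/5;  ∫_0^2 6*x^3 dx = 24;  ∫_0^2 2*x dx = 4;
  ∫_0^2 -4 dx = -8.
Sum: -128/5 + 24 + 4 − 8 = -28/5.
So LHS = -28/5.
∫_0^2 v(x) φ(x) dx = ∫_0^2 (-6*x^4 + 14*x^3 - 3*x^2 - 2*x) dx. Term by term:
  ∫_0^2 -6*x^4 dx = -192/5;  ∫_0^2 14*x^3 dx = 56;  ∫_0^2 -3*x^2 dx = -8;
  ∫_0^2 -2*x dx = -4.
Sum: -192/5 + 56 − 8 − 4 = 28/5.
So RHS = -∫_0^2 v(x) φ(x) dx = -28/5.
LHS = RHS, so the identity holds for this test φ.
Moreover u is smooth here and v(x) = u'(x) = 6*x**2 - 2*x - 1 pointwise, so the identity holds for every test function. Hence v is the weak derivative of u.


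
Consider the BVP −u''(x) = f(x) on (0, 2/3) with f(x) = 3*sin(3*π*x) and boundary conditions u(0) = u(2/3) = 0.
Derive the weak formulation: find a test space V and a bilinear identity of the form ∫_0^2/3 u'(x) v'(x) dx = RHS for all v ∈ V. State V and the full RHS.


V = H^1_0(0, 2/3) (so v(0) = v(2/3) = 0); weak form: ∫_0^2/3 u'v' dx = ∫_0^2/3 (3*sin(3*π*x)) v dx for all v ∈ V.

Multiply both sides by a test function v and integrate from 0 to 2/3:
  ∫_0^2/3 −u''(x) v(x) dx = ∫_0^2/3 f(x) v(x) dx.
Integrate the LHS by parts once:
  ∫_0^2/3 −u'' v dx = −[u'(x) v(x)]_0^2/3 + ∫_0^2/3 u'(x) v'(x) dx.
Thus ∫_0^2/3 u'(x) v'(x) dx = ∫_0^2/3 f(x) v(x) dx + [u'(x) v(x)]_0^2/3.
Choose V so that boundary terms are either known or forced to vanish.
u is Dirichlet: u(0) = u(2/3) = 0. Let V = H^1_0(0, 2/3); then v(0) = v(2/3) = 0, and [u' v]_0^2/3 = 0.
Weak formulation: find u (satisfying any essential BC) such that ∫_0^2/3 u'(x) v'(x) dx = ∫_0^2/3 f v dx for all v ∈ V.
Substituting f(x) = 3*sin(3*π*x), the right-hand side is ∫_0^2/3 (3*sin(3*π*x)) v dx.


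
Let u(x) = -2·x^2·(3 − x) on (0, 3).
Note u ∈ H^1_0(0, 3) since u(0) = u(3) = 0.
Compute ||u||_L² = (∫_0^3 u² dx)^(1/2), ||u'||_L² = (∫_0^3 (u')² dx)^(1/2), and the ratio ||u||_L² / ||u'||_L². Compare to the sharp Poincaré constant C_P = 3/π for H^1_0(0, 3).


||u||_L² / ||u'||_L² = 3*sqrt(14)/14 < C_P = 3/π.

u(x) = -2·x^2·(3 − x), so u'(x) = 6*x*(x - 2).
u(x) = -2·x^2·(3 − x) vanishes at x = 0 and x = 3, so u ∈ H^1_0(0, 3). Differentiate via the product rule and integrate the resulting polynomials term by term.
  ∫_0^3 u² dx = ∫_0^3 (4*x^6 - 24*x^5 + 36*x^4) dx. Term by term:
    ∫_0^3 4*x^6 dx = 8748/7;  ∫_0^3 -24*x^5 dx = -2916;  ∫_0^3 36*x^4 dx = 8748/5.
  Sum: 8748/7 − 2916 + 8748/5 = 2916/35.
  ∫_0^3 (u')² dx = ∫_0^3 (36*x^4 - 144*x^3 + 144*x^2) dx. Term by term:
    ∫_0^3 36*x^4 dx = 8748/5;  ∫_0^3 -144*x^3 dx = -2916;  ∫_0^3 144*x^2 dx = 1296.
  Sum: 8748/5 − 2916 + 1296 = 648/5.
∫_0^3 u² dx = 2916/35, so ||u||_L² = 54*sqrt(35)/35.
∫_0^3 (u')² dx = 648/5, so ||u'||_L² = 18*sqrt(10)/5.
Ratio ||u||_L² / ||u'||_L² = 3*sqrt(14)/14.
Sharp Poincaré constant on H^1_0(0, 3) is C_P = L/π = 3/π, achieved by sin(π/3·x).
A polynomial bump cannot attain the sharp Poincaré constant (only the first sine eigenfunction does), so the ratio is strictly less than C_P, consistent with ||u||_L² ≤ C_P ||u'||_L².


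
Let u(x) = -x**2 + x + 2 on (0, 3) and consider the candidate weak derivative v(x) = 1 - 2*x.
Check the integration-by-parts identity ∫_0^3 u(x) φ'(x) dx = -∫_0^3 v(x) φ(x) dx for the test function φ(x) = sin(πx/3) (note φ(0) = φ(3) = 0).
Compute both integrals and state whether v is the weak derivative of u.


LHS = 12/π, RHS = 12/π. Yes, v = u' weakly.

u(x) = -x**2 + x + 2, classical derivative u'(x) = 1 - 2*x.
φ(x) = sin(πx/3), so φ'(x) = π*cos(π*x/3)/3.
Note φ(0) = φ(3) = 0, so the boundary term u·φ vanishes.
LHS = ∫_0^3 u(x) φ'(x) dx = ∫_0^3 (-π*x^2*cos(π*x/3)/3 + π*x*cos(π*x/3)/3 + 2*π*cos(π*x/3)/3) dx. Term by term:
  ∫_0^3 2*π*cos(π*x/3)/3 dx = 0;  ∫_0^3 -π*x^2*cos(π*x/3)/3 dx = 18/π;  ∫_0^3 π*x*cos(π*x/3)/3 dx = -6/π.
Sum: 0 + 18/π − 6/π = 12/π.
So LHS = 12/π.
∫_0^3 v(x) φ(x) dx = ∫_0^3 (-2*x*sin(π*x/3) + sin(π*x/3)) dx. Term by term:
  ∫_0^3 -2*x*sin(π*x/3) dx = -18/π;  ∫_0^3 sin(π*x/3) dx = 6/π.
Sum: -18/π + 6/π = -12/π.
So RHS = -∫_0^3 v(x) φ(x) dx = 12/π.
LHS = RHS, so the identity holds for this test φ.
Moreover u is smooth here and v(x) = u'(x) = 1 - 2*x pointwise, so the identity holds for every test function. Hence v is the weak derivative of u.


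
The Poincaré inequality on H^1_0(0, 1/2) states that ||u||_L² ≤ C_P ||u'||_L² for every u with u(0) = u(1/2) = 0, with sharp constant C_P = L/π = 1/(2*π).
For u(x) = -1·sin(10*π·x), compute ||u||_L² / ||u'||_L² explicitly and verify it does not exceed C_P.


||u||_L² / ||u'||_L² = 1/(10*π) < C_P = 1/(2*π).

u(x) = -1·sin(10*π·x), so u'(x) = -10*π*cos(10*π*x).
Writing u(x) = A·sin(kπx/L) with A = -1 and k = 5, use ∫_0^L sin²(kπx/L) dx = L/2 and ∫_0^L cos²(kπx/L) dx = L/2.
u² = 1·sin²(10*π·x) and (u')² = 100*π^2·cos²(10*π·x), and each of sin², cos² integrates to L/2 = 1/4 over (0, 1/2).
∫_0^1/2 u² dx = 1/4, so ||u||_L² = 1/2.
∫_0^1/2 (u')² dx = 25*π^2, so ||u'||_L² = 5*π.
Ratio ||u||_L² / ||u'||_L² = 1/(10*π).
Sharp Poincaré constant on H^1_0(0, 1/2) is C_P = L/π = 1/(2*π), achieved by sin(2*π·x).
This is the k = 5 harmonic; the ratio L/(kπ) is strictly less than C_P = L/π, consistent with the sharp inequality ||u||_L² ≤ C_P ||u'||_L².


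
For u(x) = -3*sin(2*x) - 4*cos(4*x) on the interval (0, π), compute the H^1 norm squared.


||u||_{H^1(0,π)}^2 = 317*π/2

u'(x) = 16*sin(4*x) - 6*cos(2*x).
Expand u² and (u')² and integrate term by term on (0, π), using: for integers n ≥ 1, ∫_0^π sin²(nx) dx = ∫_0^π cos²(nx) dx = π/2; for n ≠ n', ∫_0^π sin(nx)sin(n'x) dx = ∫_0^π cos(nx)cos(n'x) dx = 0; and by product-to-sum, ∫_0^π sin(nx)cos(n'x) dx = ½∫_0^π [sin((n+n')x) + sin((n−n')x)] dx, which is 0 when n+n' is even and 2n/(n²−n'²) when n+n' is odd (it need not vanish on (0, π)).
  u² squared terms: (-4)²·∫cos(4x)² dx = 16·π/2 = 8*π;  (-3)²·∫sin(2x)² dx = 9·π/2 = 9*π/2.
  u² cross terms: 2·(-4)·(-3)·∫cos(4x)·sin(2x) dx = 24·(0) = 0.
  So ∫_0^π u² dx = 8*π + 9*π/2 + 0 = 25*π/2.
  (u')² squared terms: (-6)²·∫cos(2x)² dx = 36·π/2 = 18*π;  (16)²·∫sin(4x)² dx = 256·π/2 = 128*π.
  (u')² cross terms: 2·(-6)·(16)·∫cos(2x)·sin(4x) dx = -192·(0) = 0.
  So ∫_0^π (u')² dx = 18*π + 128*π + 0 = 146*π.
||u||_{H^1}^2 = (25*π/2) + (146*π) = 317*π/2.


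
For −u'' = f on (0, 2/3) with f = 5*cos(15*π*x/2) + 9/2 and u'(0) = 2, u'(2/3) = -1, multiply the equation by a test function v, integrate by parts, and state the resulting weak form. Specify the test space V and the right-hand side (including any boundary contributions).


V = H^1(0, 2/3) (v unrestricted at boundary; u is determined up to an additive constant); weak form: ∫_0^2/3 u'v' dx = ∫_0^2/3 (5*cos(15*π*x/2) + 9/2) v dx − v(2/3) − 2·v(0) for all v ∈ V.

Multiply both sides by a test function v and integrate from 0 to 2/3:
  ∫_0^2/3 −u''(x) v(x) dx = ∫_0^2/3 f(x) v(x) dx.
Integrate the LHS by parts once:
  ∫_0^2/3 −u'' v dx = −[u'(x) v(x)]_0^2/3 + ∫_0^2/3 u'(x) v'(x) dx.
Thus ∫_0^2/3 u'(x) v'(x) dx = ∫_0^2/3 f(x) v(x) dx + [u'(x) v(x)]_0^2/3.
Choose V so that boundary terms are either known or forced to vanish.
u has inhomogeneous Neumann u'(0) = 2, u'(2/3) = -1. [u' v]_0^2/3 = (-1)·v(2/3) − (2)·v(0) = − v(2/3) − 2·v(0). Take V = H^1(0, 2/3); boundary term becomes part of RHS.
Weak formulation: find u (satisfying any essential BC) such that ∫_0^2/3 u'(x) v'(x) dx = ∫_0^2/3 f v dx − v(2/3) − 2·v(0) for all v ∈ V (Neumann data are natural BCs: they enter the RHS as boundary terms).
Substituting f(x) = 5*cos(15*π*x/2) + 9/2, the right-hand side is ∫_0^2/3 (5*cos(15*π*x/2) + 9/2) v dx − v(2/3) − 2·v(0).
Compatibility check (pure Neumann): taking v ≡ 1 ∈ V gives 0 = ∫_0^2/3 f dx + (-1) − (2), i.e. ∫_0^2/3 f dx must equal u'(0) − u'(2/3) = 3. Indeed ∫_0^2/3 (5*cos(15*π*x/2) + 9/2) dx = 3, so the data are compatible. The solution is then unique only up to an additive constant (fix it e.g. by requiring ∫_0^2/3 u dx = 0).


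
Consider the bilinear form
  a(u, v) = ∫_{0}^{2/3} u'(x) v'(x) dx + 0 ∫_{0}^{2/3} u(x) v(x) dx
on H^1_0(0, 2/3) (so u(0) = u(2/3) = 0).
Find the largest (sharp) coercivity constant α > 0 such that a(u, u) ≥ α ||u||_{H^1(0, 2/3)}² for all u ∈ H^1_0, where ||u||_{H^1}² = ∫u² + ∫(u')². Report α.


α = 9*π^2/(4 + 9*π^2)

Coercivity of a(·,·) on H^1_0(0, 2/3) means a(u, u) ≥ α ||u||_{H^1}² for every u ∈ H^1_0.
The interval has length L = 2/3, and Poincaré/coercivity depend only on L. Here a(u, u) = ∫(u')² + (0)·∫u².
Here c = 0, so a(u,u) = ∫(u')² alone. The condition a(u,u) ≥ α||u||_{H^1}² reads (1−α)∫(u')² ≥ (α−c)∫u². Any admissible α is ≤ 1 (rapidly oscillating u have ∫u²/∫(u')² → 0), and α = 1 would force 0 ≥ (1−c)∫u², impossible since c < 1; so 1−α > 0. By the sharp Poincaré inequality on H^1_0 of an interval of length L, ∫(u')² ≥ (π/L)²∫u² with equality for the first sine mode sin(π(x−x₀)/L) (x₀ the left endpoint), so the inequality holds for all u iff (1−α)(π/L)² ≥ α − c, i.e. α ≤ ((π/L)² + c)/((π/L)² + 1) = (1 + c(L/π)²)/(1 + (L/π)²). (Direct route, valid since c ≤ 0: Poincaré gives c∫u² ≥ c(L/π)²∫(u')², so a(u,u) ≥ (1 + c(L/π)²)∫(u')², while ||u||_{H^1}² ≤ (1 + (L/π)²)∫(u')²; dividing yields the same α.) With (π/L)² = 9*π^2/4 and c = 0, the largest admissible constant is α = ((π/L)² + c)/((π/L)² + 1).
Simplifying, α = 9*π^2/(4 + 9*π^2).


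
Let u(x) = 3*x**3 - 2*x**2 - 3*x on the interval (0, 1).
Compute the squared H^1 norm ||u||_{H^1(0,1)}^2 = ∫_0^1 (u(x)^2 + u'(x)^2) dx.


||u||_{H^1}^2 = 947/105

The H^1 norm (squared) on an interval (0, L) is
  ||u||_{H^1}^2 = ∫_0^L u(x)^2 dx + ∫_0^L u'(x)^2 dx.
Compute u'(x) = 9*x**2 - 4*x - 3.
Then u(x)^2 = 9*x**6 - 12*x**5 - 14*x**4 + 12*x**3 + 9*x**2 and u'(x)^2 = 81*x**4 - 72*x**3 - 38*x**2 + 24*x + 9.
Integrate each monomial from 0 to 1 using ∫_0^1 c·x^n dx = c·1^(n+1)/(n+1):
  ∫_0^1 u(x)^2 dx = ∫_0^1 (9*x^6 - 12*x^5 - 14*x^4 + 12*x^3 + 9*x^2) dx. Term by term:
    ∫_0^1 9*x^6 dx = 9/7;  ∫_0^1 -12*x^5 dx = -2;  ∫_0^1 -14*x^4 dx = -14/5;
    ∫_0^1 12*x^3 dx = 3;  ∫_0^1 9*x^2 dx = 3.
  Sum: 9/7 − 2 − 14/5 + 3 + 3 = 87/35.
  ∫_0^1 u'(x)^2 dx = ∫_0^1 (81*x^4 - 72*x^3 - 38*x^2 + 24*x + 9) dx. Term by term:
    ∫_0^1 81*x^4 dx = 81/5;  ∫_0^1 -72*x^3 dx = -18;  ∫_0^1 -38*x^2 dx = -38/3;
    ∫_0^1 24*x dx = 12;  ∫_0^1 9 dx = 9.
  Sum: 81/5 − 18 − 38/3 + 12 + 9 = 98/15.
Adding: ||u||_{H^1}^2 = 87/35 + 98/15 = 947/105.


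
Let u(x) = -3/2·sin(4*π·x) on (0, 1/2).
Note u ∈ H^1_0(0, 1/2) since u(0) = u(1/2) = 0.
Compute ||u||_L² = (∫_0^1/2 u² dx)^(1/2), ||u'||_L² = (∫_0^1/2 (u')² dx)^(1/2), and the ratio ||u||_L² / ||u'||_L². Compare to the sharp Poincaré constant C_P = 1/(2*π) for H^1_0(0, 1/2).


||u||_L² / ||u'||_L² = 1/(4*π) < C_P = 1/(2*π).

u(x) = -3/2·sin(4*π·x), so u'(x) = -6*π*cos(4*π*x).
Writing u(x) = A·sin(kπx/L) with A = -3/2 and k = 2, use ∫_0^L sin²(kπx/L) dx = L/2 and ∫_0^L cos²(kπx/L) dx = L/2.
u² = 9/4·sin²(4*π·x) and (u')² = 36*π^2·cos²(4*π·x), and each of sin², cos² integrates to L/2 = 1/4 over (0, 1/2).
∫_0^1/2 u² dx = 9/16, so ||u||_L² = 3/4.
∫_0^1/2 (u')² dx = 9*π^2, so ||u'||_L² = 3*π.
Ratio ||u||_L² / ||u'||_L² = 1/(4*π).
Sharp Poincaré constant on H^1_0(0, 1/2) is C_P = L/π = 1/(2*π), achieved by sin(2*π·x).
This is the k = 2 harmonic; the ratio L/(kπ) is strictly less than C_P = L/π, consistent with the sharp inequality ||u||_L² ≤ C_P ||u'||_L².


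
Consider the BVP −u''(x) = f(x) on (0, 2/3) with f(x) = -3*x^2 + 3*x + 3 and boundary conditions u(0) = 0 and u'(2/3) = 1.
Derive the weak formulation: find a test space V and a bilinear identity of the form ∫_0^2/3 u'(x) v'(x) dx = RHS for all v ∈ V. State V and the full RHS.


V = {v ∈ H^1(0, 2/3) : v(0) = 0} (test functions vanish at x = 0 where u is specified); weak form: ∫_0^2/3 u'v' dx = ∫_0^2/3 (-3*x^2 + 3*x + 3) v dx + v(2/3) for all v ∈ V.

Multiply both sides by a test function v and integrate from 0 to 2/3:
  ∫_0^2/3 −u''(x) v(x) dx = ∫_0^2/3 f(x) v(x) dx.
Integrate the LHS by parts once:
  ∫_0^2/3 −u'' v dx = −[u'(x) v(x)]_0^2/3 + ∫_0^2/3 u'(x) v'(x) dx.
Thus ∫_0^2/3 u'(x) v'(x) dx = ∫_0^2/3 f(x) v(x) dx + [u'(x) v(x)]_0^2/3.
Choose V so that boundary terms are either known or forced to vanish.
Mixed BC: u(0) = 0 (Dirichlet) and u'(2/3) = 1 (Neumann). Define V = {v ∈ H^1(0, 2/3) : v(0) = 0}. Then [u' v]_0^2/3 = u'(2/3)·v(2/3) − u'(0)·0 = v(2/3).
Weak formulation: find u (satisfying any essential BC) such that ∫_0^2/3 u'(x) v'(x) dx = ∫_0^2/3 f v dx + v(2/3) for all v ∈ V (Dirichlet at 0 absorbed into V; Neumann datum at x = 2/3 contributes the boundary term).
Substituting f(x) = -3*x^2 + 3*x + 3, the right-hand side is ∫_0^2/3 (-3*x^2 + 3*x + 3) v dx + v(2/3).


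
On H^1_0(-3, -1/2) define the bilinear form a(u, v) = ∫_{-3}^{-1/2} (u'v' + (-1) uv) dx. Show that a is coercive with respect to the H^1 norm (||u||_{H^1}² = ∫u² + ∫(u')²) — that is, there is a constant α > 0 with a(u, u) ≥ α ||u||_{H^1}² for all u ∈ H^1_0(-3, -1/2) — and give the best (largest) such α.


α = (-25 + 4*π^2)/(25 + 4*π^2)

Coercivity of a(·,·) on H^1_0(-3, -1/2) means a(u, u) ≥ α ||u||_{H^1}² for every u ∈ H^1_0.
The interval has length L = 5/2, and Poincaré/coercivity depend only on L. Here a(u, u) = ∫(u')² + (-1)·∫u².
Here c = -1 < 0 with |c| < (π/L)² = 4*π^2/25, so coercivity still holds. The condition a(u,u) ≥ α||u||_{H^1}² reads (1−α)∫(u')² ≥ (α−c)∫u². Any admissible α is ≤ 1 (rapidly oscillating u have ∫u²/∫(u')² → 0), and α = 1 would force 0 ≥ (1−c)∫u², impossible since c < 1; so 1−α > 0. By the sharp Poincaré inequality on H^1_0 of an interval of length L, ∫(u')² ≥ (π/L)²∫u² with equality for the first sine mode sin(π(x−x₀)/L) (x₀ the left endpoint), so the inequality holds for all u iff (1−α)(π/L)² ≥ α − c, i.e. α ≤ ((π/L)² + c)/((π/L)² + 1) = (1 + c(L/π)²)/(1 + (L/π)²). (Direct route, valid since c ≤ 0: Poincaré gives c∫u² ≥ c(L/π)²∫(u')², so a(u,u) ≥ (1 + c(L/π)²)∫(u')², while ||u||_{H^1}² ≤ (1 + (L/π)²)∫(u')²; dividing yields the same α.) With (π/L)² = 4*π^2/25 and c = -1, the largest admissible constant is α = ((π/L)² + c)/((π/L)² + 1).
Simplifying, α = (-25 + 4*π^2)/(25 + 4*π^2).


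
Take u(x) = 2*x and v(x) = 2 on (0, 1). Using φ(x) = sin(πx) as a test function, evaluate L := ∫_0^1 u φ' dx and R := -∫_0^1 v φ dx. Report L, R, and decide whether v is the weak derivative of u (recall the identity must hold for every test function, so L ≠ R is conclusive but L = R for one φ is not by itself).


LHS = -4/π, RHS = -4/π. Yes, v = u' weakly.

u(x) = 2*x, classical derivative u'(x) = 2.
φ(x) = sin(πx), so φ'(x) = π*cos(π*x).
Note φ(0) = φ(1) = 0, so the boundary term u·φ vanishes.
LHS = ∫_0^1 u(x) φ'(x) dx = ∫_0^1 (2*π*x*cos(π*x)) dx. Term by term:
  ∫_0^1 2*π*x*cos(π*x) dx = -4/π.
So LHS = -4/π.
∫_0^1 v(x) φ(x) dx = ∫_0^1 (2*sin(π*x)) dx. Term by term:
  ∫_0^1 2*sin(π*x) dx = 4/π.
So RHS = -∫_0^1 v(x) φ(x) dx = -4/π.
LHS = RHS, so the identity holds for this test φ.
Moreover u is smooth here and v(x) = u'(x) = 2 pointwise, so the identity holds for every test function. Hence v is the weak derivative of u.


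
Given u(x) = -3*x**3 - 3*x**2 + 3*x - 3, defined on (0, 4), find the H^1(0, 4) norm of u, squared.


||u||_{H^1}^2 = 1919496/35

The H^1 norm (squared) on an interval (0, L) is
  ||u||_{H^1}^2 = ∫_0^L u(x)^2 dx + ∫_0^L u'(x)^2 dx.
Compute u'(x) = -9*x**2 - 6*x + 3.
Then u(x)^2 = 9*x**6 + 18*x**5 - 9*x**4 + 27*x**2 - 18*x + 9 and u'(x)^2 = 81*x**4 + 108*x**3 - 18*x**2 - 36*x + 9.
Integrate each monomial from 0 to 4 using ∫_0^4 c·x^n dx = c·4^(n+1)/(n+1):
  ∫_0^4 u(x)^2 dx = ∫_0^4 (9*x^6 + 18*x^5 - 9*x^4 + 27*x^2 - 18*x + 9) dx. Term by term:
    ∫_0^4 9*x^6 dx = 147456/7;  ∫_0^4 18*x^5 dx = 12288;  ∫_0^4 -9*x^4 dx = -9216/5;
    ∫_0^4 27*x^2 dx = 576;  ∫_0^4 -18*x dx = -144;  ∫_0^4 9 dx = 36.
  Sum: 147456/7 + 12288 − 9216/5 + 576 − 144 + 36 = 1119228/35.
  ∫_0^4 u'(x)^2 dx = ∫_0^4 (81*x^4 + 108*x^3 - 18*x^2 - 36*x + 9) dx. Term by term:
    ∫_0^4 81*x^4 dx = 82944/5;  ∫_0^4 108*x^3 dx = 6912;  ∫_0^4 -18*x^2 dx = -384;
    ∫_0^4 -36*x dx = -288;  ∫_0^4 9 dx = 36.
  Sum: 82944/5 + 6912 − 384 − 288 + 36 = 114324/5.
Adding: ||u||_{H^1}^2 = 1119228/35 + 114324/5 = 1919496/35.


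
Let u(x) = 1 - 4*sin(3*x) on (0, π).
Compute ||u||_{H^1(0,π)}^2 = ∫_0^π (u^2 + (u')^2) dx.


||u||_{H^1(0,π)}^2 = -16/3 + 81*π

u'(x) = -12*cos(3*x).
Expand u² and (u')² and integrate term by term on (0, π), using: for integers n ≥ 1, ∫_0^π sin²(nx) dx = ∫_0^π cos²(nx) dx = π/2; for n ≠ n', ∫_0^π sin(nx)sin(n'x) dx = ∫_0^π cos(nx)cos(n'x) dx = 0; and by product-to-sum, ∫_0^π sin(nx)cos(n'x) dx = ½∫_0^π [sin((n+n')x) + sin((n−n')x)] dx, which is 0 when n+n' is even and 2n/(n²−n'²) when n+n' is odd (it need not vanish on (0, π)). For the constant mode: ∫_0^π 1 dx = π, ∫_0^π cos(nx) dx = 0, ∫_0^π sin(nx) dx = (1−(−1)^n)/n.
  u² squared terms: (1)²·∫1 dx = 1·π = π;  (-4)²·∫sin(3x)² dx = 16·π/2 = 8*π.
  u² cross terms: 2·(1)·(-4)·∫1·sin(3x) dx = -8·(2/3) = -16/3.
  So ∫_0^π u² dx = π + 8*π − 16/3 = -16/3 + 9*π.
  (u')² squared terms: (-12)²·∫cos(3x)² dx = 144·π/2 = 72*π.
  So ∫_0^π (u')² dx = 72*π.
||u||_{H^1}^2 = (-16/3 + 9*π) + (72*π) = -16/3 + 81*π.


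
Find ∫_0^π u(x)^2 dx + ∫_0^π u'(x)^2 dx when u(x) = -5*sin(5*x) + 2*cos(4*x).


||u||_{H^1(0,π)}^2 = -3400/9 + 359*π

u'(x) = -8*sin(4*x) - 25*cos(5*x).
Expand u² and (u')² and integrate term by term on (0, π), using: for integers n ≥ 1, ∫_0^π sin²(nx) dx = ∫_0^π cos²(nx) dx = π/2; for n ≠ n', ∫_0^π sin(nx)sin(n'x) dx = ∫_0^π cos(nx)cos(n'x) dx = 0; and by product-to-sum, ∫_0^π sin(nx)cos(n'x) dx = ½∫_0^π [sin((n+n')x) + sin((n−n')x)] dx, which is 0 when n+n' is even and 2n/(n²−n'²) when n+n' is odd (it need not vanish on (0, π)).
  u² squared terms: (-5)²·∫sin(5x)² dx = 25·π/2 = 25*π/2;  (2)²·∫cos(4x)² dx = 4·π/2 = 2*π.
  u² cross terms: 2·(-5)·(2)·∫sin(5x)·cos(4x) dx = -20·(10/9) = -200/9.
  So ∫_0^π u² dx = 25*π/2 + 2*π − 200/9 = -200/9 + 29*π/2.
  (u')² squared terms: (-25)²·∫cos(5x)² dx = 625·π/2 = 625*π/2;  (-8)²·∫sin(4x)² dx = 64·π/2 = 32*π.
  (u')² cross terms: 2·(-25)·(-8)·∫cos(5x)·sin(4x) dx = 400·(-8/9) = -3200/9.
  So ∫_0^π (u')² dx = 625*π/2 + 32*π − 3200/9 = -3200/9 + 689*π/2.
||u||_{H^1}^2 = (-200/9 + 29*π/2) + (-3200/9 + 689*π/2) = -3400/9 + 359*π.


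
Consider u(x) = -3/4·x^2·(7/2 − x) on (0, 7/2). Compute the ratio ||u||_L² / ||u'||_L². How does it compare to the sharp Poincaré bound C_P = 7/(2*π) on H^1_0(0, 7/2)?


||u||_L² / ||u'||_L² = sqrt(14)/4 < C_P = 7/(2*π).

u(x) = -3/4·x^2·(7/2 − x), so u'(x) = 3*x*(3*x - 7)/4.
u(x) = -3/4·x^2·(7/2 − x) vanishes at x = 0 and x = 7/2, so u ∈ H^1_0(0, 7/2). Differentiate via the product rule and integrate the resulting polynomials term by term.
  ∫_0^7/2 u² dx = ∫_0^7/2 (9*x^6/16 - 63*x^5/16 + 441*x^4/64) dx. Term by term:
    ∫_0^7/2 9*x^6/16 dx = 1058841/2048;  ∫_0^7/2 -63*x^5/16 dx = -2470629/2048;  ∫_0^7/2 441*x^4/64 dx = 7411887/10240.
  Sum: 1058841/2048 − 2470629/2048 + 7411887/10240 = 352947/10240.
  ∫_0^7/2 (u')² dx = ∫_0^7/2 (81*x^4/16 - 189*x^3/8 + 441*x^2/16) dx. Term by term:
    ∫_0^7/2 81*x^4/16 dx = 1361367/2560;  ∫_0^7/2 -189*x^3/8 dx = -453789/512;  ∫_0^7/2 441*x^2/16 dx = 50421/128.
  Sum: 1361367/2560 − 453789/512 + 50421/128 = 50421/1280.
∫_0^7/2 u² dx = 352947/10240, so ||u||_L² = 343*sqrt(30)/320.
∫_0^7/2 (u')² dx = 50421/1280, so ||u'||_L² = 49*sqrt(105)/80.
Ratio ||u||_L² / ||u'||_L² = sqrt(14)/4.
Sharp Poincaré constant on H^1_0(0, 7/2) is C_P = L/π = 7/(2*π), achieved by sin(2*π/7·x).
A polynomial bump cannot attain the sharp Poincaré constant (only the first sine eigenfunction does), so the ratio is strictly less than C_P, consistent with ||u||_L² ≤ C_P ||u'||_L².


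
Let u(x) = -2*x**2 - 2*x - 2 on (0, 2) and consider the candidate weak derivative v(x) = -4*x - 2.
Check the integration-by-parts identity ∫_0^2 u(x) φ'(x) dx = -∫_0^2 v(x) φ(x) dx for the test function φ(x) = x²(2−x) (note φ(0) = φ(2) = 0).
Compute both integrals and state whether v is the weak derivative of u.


LHS = 136/15, RHS = 136/15. Yes, v = u' weakly.

u(x) = -2*x**2 - 2*x - 2, classical derivative u'(x) = -4*x - 2.
φ(x) = x²(2−x), so φ'(x) = x*(4 - 3*x).
Note φ(0) = φ(2) = 0, so the boundary term u·φ vanishes.
LHS = ∫_0^2 u(x) φ'(x) dx = ∫_0^2 (6*x^4 - 2*x^3 - 2*x^2 - 8*x) dx. Term by term:
  ∫_0^2 6*x^4 dx = 192/5;  ∫_0^2 -2*x^3 dx = -8;  ∫_0^2 -2*x^2 dx = -16/3;
  ∫_0^2 -8*x dx = -16.
Sum: 192/5 − 8 − 16/3 − 16 = 136/15.
So LHS = 136/15.
∫_0^2 v(x) φ(x) dx = ∫_0^2 (4*x^4 - 6*x^3 - 4*x^2) dx. Term by term:
  ∫_0^2 4*x^4 dx = 128/5;  ∫_0^2 -6*x^3 dx = -24;  ∫_0^2 -4*x^2 dx = -32/3.
Sum: 128/5 − 24 − 32/3 = -136/15.
So RHS = -∫_0^2 v(x) φ(x) dx = 136/15.
LHS = RHS, so the identity holds for this test φ.
Moreover u is smooth here and v(x) = u'(x) = -4*x - 2 pointwise, so the identity holds for every test function. Hence v is the weak derivative of u.


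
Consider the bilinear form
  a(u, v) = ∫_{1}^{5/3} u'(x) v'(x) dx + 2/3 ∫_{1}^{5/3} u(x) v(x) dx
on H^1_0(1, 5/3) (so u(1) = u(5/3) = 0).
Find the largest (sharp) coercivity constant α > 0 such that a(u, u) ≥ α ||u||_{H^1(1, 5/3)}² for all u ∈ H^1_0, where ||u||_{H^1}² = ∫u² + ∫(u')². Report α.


α = (8 + 27*π^2)/(3*(4 + 9*π^2))

Coercivity of a(·,·) on H^1_0(1, 5/3) means a(u, u) ≥ α ||u||_{H^1}² for every u ∈ H^1_0.
The interval has length L = 2/3, and Poincaré/coercivity depend only on L. Here a(u, u) = ∫(u')² + (2/3)·∫u².
Here 0 < c = 2/3 < 1. The condition a(u,u) ≥ α||u||_{H^1}² reads (1−α)∫(u')² ≥ (α−c)∫u². Any admissible α is ≤ 1 (rapidly oscillating u have ∫u²/∫(u')² → 0), and α = 1 would force 0 ≥ (1−c)∫u², impossible since c < 1; so 1−α > 0. By the sharp Poincaré inequality on H^1_0 of an interval of length L, ∫(u')² ≥ (π/L)²∫u² with equality for the first sine mode sin(π(x−x₀)/L) (x₀ the left endpoint), so the inequality holds for all u iff (1−α)(π/L)² ≥ α − c, i.e. α ≤ ((π/L)² + c)/((π/L)² + 1) = (1 + c(L/π)²)/(1 + (L/π)²). With (π/L)² = 9*π^2/4 and c = 2/3, the largest admissible constant is α = ((π/L)² + c)/((π/L)² + 1).
Simplifying, α = (8 + 27*π^2)/(3*(4 + 9*π^2)).


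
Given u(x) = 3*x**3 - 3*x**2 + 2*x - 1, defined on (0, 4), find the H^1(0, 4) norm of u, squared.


||u||_{H^1}^2 = 2430548/105

The H^1 norm (squared) on an interval (0, L) is
  ||u||_{H^1}^2 = ∫_0^L u(x)^2 dx + ∫_0^L u'(x)^2 dx.
Compute u'(x) = 9*x**2 - 6*x + 2.
Then u(x)^2 = 9*x**6 - 18*x**5 + 21*x**4 - 18*x**3 + 10*x**2 - 4*x + 1 and u'(x)^2 = 81*x**4 - 108*x**3 + 72*x**2 - 24*x + 4.
Integrate each monomial from 0 to 4 using ∫_0^4 c·x^n dx = c·4^(n+1)/(n+1):
  ∫_0^4 u(x)^2 dx = ∫_0^4 (9*x^6 - 18*x^5 + 21*x^4 - 18*x^3 + 10*x^2 - 4*x + 1) dx. Term by term:
    ∫_0^4 9*x^6 dx = 147456/7;  ∫_0^4 -18*x^5 dx = -12288;  ∫_0^4 21*x^4 dx = 21504/5;
    ∫_0^4 -18*x^3 dx = -1152;  ∫_0^4 10*x^2 dx = 640/3;  ∫_0^4 -4*x dx = -32;
    ∫_0^4 1 dx = 4.
  Sum: 147456/7 − 12288 + 21504/5 − 1152 + 640/3 − 32 + 4 = 1271684/105.
  ∫_0^4 u'(x)^2 dx = ∫_0^4 (81*x^4 - 108*x^3 + 72*x^2 - 24*x + 4) dx. Term by term:
    ∫_0^4 81*x^4 dx = 82944/5;  ∫_0^4 -108*x^3 dx = -6912;  ∫_0^4 72*x^2 dx = 1536;
    ∫_0^4 -24*x dx = -192;  ∫_0^4 4 dx = 16.
  Sum: 82944/5 − 6912 + 1536 − 192 + 16 = 55184/5.
Adding: ||u||_{H^1}^2 = 1271684/105 + 55184/5 = 2430548/105.
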